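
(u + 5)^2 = u^2 + 10*u + 25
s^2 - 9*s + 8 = (s - 8)*(s - 1)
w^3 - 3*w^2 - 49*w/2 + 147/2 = (w - 3)*(w - 7*sqrt(2)/2)*(w + 7*sqrt(2)/2)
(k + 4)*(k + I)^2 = k^3 + 4*k^2 + 2*I*k^2 - k + 8*I*k - 4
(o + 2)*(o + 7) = o^2 + 9*o + 14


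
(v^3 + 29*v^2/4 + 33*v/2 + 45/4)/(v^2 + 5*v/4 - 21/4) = (4*v^2 + 17*v + 15)/(4*v - 7)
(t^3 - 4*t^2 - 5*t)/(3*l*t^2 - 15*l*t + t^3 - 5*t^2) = (t + 1)/(3*l + t)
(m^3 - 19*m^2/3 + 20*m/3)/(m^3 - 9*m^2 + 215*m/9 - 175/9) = 3*m*(3*m - 4)/(9*m^2 - 36*m + 35)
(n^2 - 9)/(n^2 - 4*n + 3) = (n + 3)/(n - 1)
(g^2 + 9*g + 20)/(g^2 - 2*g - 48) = (g^2 + 9*g + 20)/(g^2 - 2*g - 48)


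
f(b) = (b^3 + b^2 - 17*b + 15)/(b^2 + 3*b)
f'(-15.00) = 1.09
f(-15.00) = -16.00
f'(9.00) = 1.05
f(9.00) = 6.22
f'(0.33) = -43.47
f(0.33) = 8.68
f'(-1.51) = 6.01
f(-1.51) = -17.56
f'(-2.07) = 18.33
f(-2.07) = -23.69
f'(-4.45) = 8.36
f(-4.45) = 3.46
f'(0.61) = -11.21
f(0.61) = 2.37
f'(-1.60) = 7.21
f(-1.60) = -18.15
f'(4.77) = 1.05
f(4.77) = 1.76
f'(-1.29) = 3.47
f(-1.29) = -16.52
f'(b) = (-2*b - 3)*(b^3 + b^2 - 17*b + 15)/(b^2 + 3*b)^2 + (3*b^2 + 2*b - 17)/(b^2 + 3*b) = (b^4 + 6*b^3 + 20*b^2 - 30*b - 45)/(b^2*(b^2 + 6*b + 9))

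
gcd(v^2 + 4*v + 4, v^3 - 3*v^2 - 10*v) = v + 2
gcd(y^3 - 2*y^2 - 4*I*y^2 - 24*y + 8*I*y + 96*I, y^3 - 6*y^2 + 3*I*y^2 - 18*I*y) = y - 6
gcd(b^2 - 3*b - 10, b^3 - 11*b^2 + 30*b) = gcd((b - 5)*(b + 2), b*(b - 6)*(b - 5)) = b - 5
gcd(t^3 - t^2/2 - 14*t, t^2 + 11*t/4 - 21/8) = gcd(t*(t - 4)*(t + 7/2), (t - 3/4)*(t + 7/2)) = t + 7/2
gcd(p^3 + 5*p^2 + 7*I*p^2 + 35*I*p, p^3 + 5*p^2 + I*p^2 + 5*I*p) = p^2 + 5*p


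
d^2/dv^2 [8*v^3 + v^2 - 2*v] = 48*v + 2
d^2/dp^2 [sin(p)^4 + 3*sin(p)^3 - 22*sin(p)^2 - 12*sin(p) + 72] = -16*sin(p)^4 - 27*sin(p)^3 + 100*sin(p)^2 + 30*sin(p) - 44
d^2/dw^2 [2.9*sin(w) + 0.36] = -2.9*sin(w)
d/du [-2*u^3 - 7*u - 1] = -6*u^2 - 7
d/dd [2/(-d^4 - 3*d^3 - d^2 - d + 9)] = 2*(4*d^3 + 9*d^2 + 2*d + 1)/(d^4 + 3*d^3 + d^2 + d - 9)^2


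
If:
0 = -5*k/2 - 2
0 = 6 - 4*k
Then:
No Solution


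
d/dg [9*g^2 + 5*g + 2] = 18*g + 5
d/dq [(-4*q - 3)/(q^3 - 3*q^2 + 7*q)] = (8*q^3 - 3*q^2 - 18*q + 21)/(q^2*(q^4 - 6*q^3 + 23*q^2 - 42*q + 49))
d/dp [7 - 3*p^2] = -6*p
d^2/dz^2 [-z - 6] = 0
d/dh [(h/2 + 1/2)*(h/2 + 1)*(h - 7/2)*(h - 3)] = h^3 - 21*h^2/8 - 7*h/2 + 37/8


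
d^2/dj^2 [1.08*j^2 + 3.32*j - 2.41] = 2.16000000000000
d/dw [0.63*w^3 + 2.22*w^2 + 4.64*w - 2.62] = 1.89*w^2 + 4.44*w + 4.64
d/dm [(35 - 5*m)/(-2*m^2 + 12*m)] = 5*(-m^2 + 14*m - 42)/(2*m^2*(m^2 - 12*m + 36))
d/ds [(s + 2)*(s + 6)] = 2*s + 8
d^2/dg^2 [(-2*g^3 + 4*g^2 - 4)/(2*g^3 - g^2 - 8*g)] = 8*(3*g^6 - 24*g^5 + 24*g^4 - 24*g^3 + 45*g^2 - 24*g - 64)/(g^3*(8*g^6 - 12*g^5 - 90*g^4 + 95*g^3 + 360*g^2 - 192*g - 512))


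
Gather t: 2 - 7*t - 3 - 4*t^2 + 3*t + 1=-4*t^2 - 4*t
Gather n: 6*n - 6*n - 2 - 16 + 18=0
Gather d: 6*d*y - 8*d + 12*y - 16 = d*(6*y - 8) + 12*y - 16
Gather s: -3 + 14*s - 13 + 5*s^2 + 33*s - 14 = 5*s^2 + 47*s - 30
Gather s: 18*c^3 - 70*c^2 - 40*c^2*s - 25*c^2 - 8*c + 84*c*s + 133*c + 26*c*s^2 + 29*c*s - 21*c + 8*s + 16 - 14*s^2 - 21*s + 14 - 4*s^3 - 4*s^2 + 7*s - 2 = 18*c^3 - 95*c^2 + 104*c - 4*s^3 + s^2*(26*c - 18) + s*(-40*c^2 + 113*c - 6) + 28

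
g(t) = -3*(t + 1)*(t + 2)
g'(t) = -6*t - 9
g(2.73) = -52.93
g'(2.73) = -25.38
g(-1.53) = 0.75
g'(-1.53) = 0.18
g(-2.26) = -0.98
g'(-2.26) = 4.56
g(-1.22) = 0.51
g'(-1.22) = -1.68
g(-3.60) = -12.48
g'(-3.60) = 12.60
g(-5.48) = -46.77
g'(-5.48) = 23.88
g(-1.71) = 0.62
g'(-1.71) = 1.26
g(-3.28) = -8.76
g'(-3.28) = 10.68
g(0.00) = -6.00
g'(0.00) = -9.00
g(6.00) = -168.00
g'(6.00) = -45.00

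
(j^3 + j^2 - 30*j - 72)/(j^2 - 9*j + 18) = (j^2 + 7*j + 12)/(j - 3)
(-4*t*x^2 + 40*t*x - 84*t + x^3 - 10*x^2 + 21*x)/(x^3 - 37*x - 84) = (-4*t*x + 12*t + x^2 - 3*x)/(x^2 + 7*x + 12)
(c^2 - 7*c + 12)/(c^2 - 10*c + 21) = (c - 4)/(c - 7)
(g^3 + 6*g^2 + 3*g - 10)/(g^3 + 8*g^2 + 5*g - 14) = (g + 5)/(g + 7)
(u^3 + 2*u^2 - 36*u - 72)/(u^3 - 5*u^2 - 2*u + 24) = (u^2 - 36)/(u^2 - 7*u + 12)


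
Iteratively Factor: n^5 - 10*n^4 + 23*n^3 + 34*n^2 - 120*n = (n)*(n^4 - 10*n^3 + 23*n^2 + 34*n - 120) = n*(n - 3)*(n^3 - 7*n^2 + 2*n + 40) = n*(n - 4)*(n - 3)*(n^2 - 3*n - 10) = n*(n - 5)*(n - 4)*(n - 3)*(n + 2)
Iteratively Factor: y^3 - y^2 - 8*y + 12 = (y - 2)*(y^2 + y - 6) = (y - 2)*(y + 3)*(y - 2)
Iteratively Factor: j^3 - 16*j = (j)*(j^2 - 16) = j*(j + 4)*(j - 4)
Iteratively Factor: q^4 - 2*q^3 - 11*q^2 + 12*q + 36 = (q + 2)*(q^3 - 4*q^2 - 3*q + 18) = (q - 3)*(q + 2)*(q^2 - q - 6) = (q - 3)^2*(q + 2)*(q + 2)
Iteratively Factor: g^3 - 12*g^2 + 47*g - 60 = (g - 5)*(g^2 - 7*g + 12) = (g - 5)*(g - 4)*(g - 3)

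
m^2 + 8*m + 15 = (m + 3)*(m + 5)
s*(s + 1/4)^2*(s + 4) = s^4 + 9*s^3/2 + 33*s^2/16 + s/4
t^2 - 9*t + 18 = (t - 6)*(t - 3)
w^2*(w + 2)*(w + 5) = w^4 + 7*w^3 + 10*w^2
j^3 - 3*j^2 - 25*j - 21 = (j - 7)*(j + 1)*(j + 3)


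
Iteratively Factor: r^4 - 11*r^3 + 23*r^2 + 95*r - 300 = (r - 5)*(r^3 - 6*r^2 - 7*r + 60) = (r - 5)^2*(r^2 - r - 12) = (r - 5)^2*(r + 3)*(r - 4)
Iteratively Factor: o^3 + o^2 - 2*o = (o + 2)*(o^2 - o) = (o - 1)*(o + 2)*(o)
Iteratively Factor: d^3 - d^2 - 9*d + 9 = (d - 3)*(d^2 + 2*d - 3) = (d - 3)*(d + 3)*(d - 1)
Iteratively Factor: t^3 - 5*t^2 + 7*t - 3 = (t - 1)*(t^2 - 4*t + 3) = (t - 3)*(t - 1)*(t - 1)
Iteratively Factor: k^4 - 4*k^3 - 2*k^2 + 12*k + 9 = (k - 3)*(k^3 - k^2 - 5*k - 3) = (k - 3)^2*(k^2 + 2*k + 1) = (k - 3)^2*(k + 1)*(k + 1)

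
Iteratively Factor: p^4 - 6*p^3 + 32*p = (p - 4)*(p^3 - 2*p^2 - 8*p) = (p - 4)^2*(p^2 + 2*p) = p*(p - 4)^2*(p + 2)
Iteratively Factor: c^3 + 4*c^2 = (c + 4)*(c^2) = c*(c + 4)*(c)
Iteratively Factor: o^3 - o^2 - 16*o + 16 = (o - 4)*(o^2 + 3*o - 4) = (o - 4)*(o - 1)*(o + 4)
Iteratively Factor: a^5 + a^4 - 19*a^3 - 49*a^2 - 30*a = (a + 1)*(a^4 - 19*a^2 - 30*a) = a*(a + 1)*(a^3 - 19*a - 30) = a*(a + 1)*(a + 2)*(a^2 - 2*a - 15) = a*(a + 1)*(a + 2)*(a + 3)*(a - 5)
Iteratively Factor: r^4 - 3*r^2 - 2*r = (r - 2)*(r^3 + 2*r^2 + r) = r*(r - 2)*(r^2 + 2*r + 1) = r*(r - 2)*(r + 1)*(r + 1)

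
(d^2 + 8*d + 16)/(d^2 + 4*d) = (d + 4)/d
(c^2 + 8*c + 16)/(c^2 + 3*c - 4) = (c + 4)/(c - 1)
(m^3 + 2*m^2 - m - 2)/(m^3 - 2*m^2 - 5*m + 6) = (m + 1)/(m - 3)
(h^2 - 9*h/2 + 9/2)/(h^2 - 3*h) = (h - 3/2)/h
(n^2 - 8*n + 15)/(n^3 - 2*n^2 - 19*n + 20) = (n - 3)/(n^2 + 3*n - 4)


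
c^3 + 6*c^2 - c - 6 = (c - 1)*(c + 1)*(c + 6)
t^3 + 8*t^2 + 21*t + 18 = (t + 2)*(t + 3)^2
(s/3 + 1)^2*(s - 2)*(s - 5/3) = s^4/9 + 7*s^3/27 - 29*s^2/27 - 13*s/9 + 10/3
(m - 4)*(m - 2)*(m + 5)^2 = m^4 + 4*m^3 - 27*m^2 - 70*m + 200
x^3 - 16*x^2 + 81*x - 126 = (x - 7)*(x - 6)*(x - 3)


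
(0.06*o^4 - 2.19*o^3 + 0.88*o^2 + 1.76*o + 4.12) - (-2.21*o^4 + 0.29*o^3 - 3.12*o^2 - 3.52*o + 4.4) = 2.27*o^4 - 2.48*o^3 + 4.0*o^2 + 5.28*o - 0.28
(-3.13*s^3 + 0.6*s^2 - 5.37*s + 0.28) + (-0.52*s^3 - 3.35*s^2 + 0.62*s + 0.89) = -3.65*s^3 - 2.75*s^2 - 4.75*s + 1.17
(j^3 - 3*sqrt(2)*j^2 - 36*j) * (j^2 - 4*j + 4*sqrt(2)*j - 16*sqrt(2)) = j^5 - 4*j^4 + sqrt(2)*j^4 - 60*j^3 - 4*sqrt(2)*j^3 - 144*sqrt(2)*j^2 + 240*j^2 + 576*sqrt(2)*j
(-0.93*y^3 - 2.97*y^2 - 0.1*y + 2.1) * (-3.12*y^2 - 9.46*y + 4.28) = 2.9016*y^5 + 18.0642*y^4 + 24.4278*y^3 - 18.3176*y^2 - 20.294*y + 8.988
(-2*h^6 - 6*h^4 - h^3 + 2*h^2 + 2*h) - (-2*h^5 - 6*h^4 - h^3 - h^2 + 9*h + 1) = -2*h^6 + 2*h^5 + 3*h^2 - 7*h - 1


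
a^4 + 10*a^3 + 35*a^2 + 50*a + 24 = (a + 1)*(a + 2)*(a + 3)*(a + 4)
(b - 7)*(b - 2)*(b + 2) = b^3 - 7*b^2 - 4*b + 28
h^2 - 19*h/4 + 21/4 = (h - 3)*(h - 7/4)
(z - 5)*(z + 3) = z^2 - 2*z - 15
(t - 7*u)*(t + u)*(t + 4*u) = t^3 - 2*t^2*u - 31*t*u^2 - 28*u^3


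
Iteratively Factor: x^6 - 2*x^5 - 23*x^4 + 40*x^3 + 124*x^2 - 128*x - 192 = (x + 1)*(x^5 - 3*x^4 - 20*x^3 + 60*x^2 + 64*x - 192) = (x - 3)*(x + 1)*(x^4 - 20*x^2 + 64) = (x - 3)*(x + 1)*(x + 2)*(x^3 - 2*x^2 - 16*x + 32) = (x - 4)*(x - 3)*(x + 1)*(x + 2)*(x^2 + 2*x - 8) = (x - 4)*(x - 3)*(x + 1)*(x + 2)*(x + 4)*(x - 2)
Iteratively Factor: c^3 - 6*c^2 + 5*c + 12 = (c - 3)*(c^2 - 3*c - 4) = (c - 3)*(c + 1)*(c - 4)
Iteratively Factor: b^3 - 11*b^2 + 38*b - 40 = (b - 4)*(b^2 - 7*b + 10) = (b - 4)*(b - 2)*(b - 5)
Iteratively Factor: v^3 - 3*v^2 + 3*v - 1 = (v - 1)*(v^2 - 2*v + 1) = (v - 1)^2*(v - 1)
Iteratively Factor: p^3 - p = (p + 1)*(p^2 - p) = p*(p + 1)*(p - 1)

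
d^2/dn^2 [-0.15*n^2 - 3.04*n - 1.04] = -0.300000000000000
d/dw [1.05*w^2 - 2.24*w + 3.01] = 2.1*w - 2.24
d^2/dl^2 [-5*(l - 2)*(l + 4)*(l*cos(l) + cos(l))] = 5*l^3*cos(l) + 30*l^2*sin(l) + 15*l^2*cos(l) - 60*sqrt(2)*l*cos(l + pi/4) - 60*sin(l) - 70*cos(l)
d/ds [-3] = 0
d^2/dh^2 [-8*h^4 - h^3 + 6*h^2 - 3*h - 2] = -96*h^2 - 6*h + 12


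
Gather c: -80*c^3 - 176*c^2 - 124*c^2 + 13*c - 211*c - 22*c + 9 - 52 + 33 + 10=-80*c^3 - 300*c^2 - 220*c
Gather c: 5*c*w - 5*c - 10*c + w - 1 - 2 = c*(5*w - 15) + w - 3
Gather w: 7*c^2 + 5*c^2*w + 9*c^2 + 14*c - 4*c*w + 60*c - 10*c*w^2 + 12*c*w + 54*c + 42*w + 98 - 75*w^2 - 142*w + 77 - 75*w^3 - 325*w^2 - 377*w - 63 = 16*c^2 + 128*c - 75*w^3 + w^2*(-10*c - 400) + w*(5*c^2 + 8*c - 477) + 112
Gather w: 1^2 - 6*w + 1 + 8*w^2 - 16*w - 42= 8*w^2 - 22*w - 40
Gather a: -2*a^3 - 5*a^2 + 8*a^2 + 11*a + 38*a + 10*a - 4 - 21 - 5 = -2*a^3 + 3*a^2 + 59*a - 30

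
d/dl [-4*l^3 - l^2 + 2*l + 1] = -12*l^2 - 2*l + 2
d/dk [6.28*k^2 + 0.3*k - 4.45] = 12.56*k + 0.3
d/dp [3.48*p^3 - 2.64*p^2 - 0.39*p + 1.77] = 10.44*p^2 - 5.28*p - 0.39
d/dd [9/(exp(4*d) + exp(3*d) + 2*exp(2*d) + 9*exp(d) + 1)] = (-36*exp(3*d) - 27*exp(2*d) - 36*exp(d) - 81)*exp(d)/(exp(4*d) + exp(3*d) + 2*exp(2*d) + 9*exp(d) + 1)^2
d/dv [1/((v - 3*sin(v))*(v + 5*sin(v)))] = (-2*v*cos(v) - 2*v - 2*sin(v) + 15*sin(2*v))/((v - 3*sin(v))^2*(v + 5*sin(v))^2)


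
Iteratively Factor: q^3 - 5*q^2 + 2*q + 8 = (q - 4)*(q^2 - q - 2) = (q - 4)*(q + 1)*(q - 2)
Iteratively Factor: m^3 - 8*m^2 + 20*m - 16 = (m - 2)*(m^2 - 6*m + 8) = (m - 2)^2*(m - 4)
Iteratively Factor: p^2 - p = (p - 1)*(p)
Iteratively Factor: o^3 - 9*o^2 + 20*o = (o)*(o^2 - 9*o + 20) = o*(o - 4)*(o - 5)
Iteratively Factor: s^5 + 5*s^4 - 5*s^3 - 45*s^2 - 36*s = (s + 3)*(s^4 + 2*s^3 - 11*s^2 - 12*s) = (s + 1)*(s + 3)*(s^3 + s^2 - 12*s) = (s - 3)*(s + 1)*(s + 3)*(s^2 + 4*s) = (s - 3)*(s + 1)*(s + 3)*(s + 4)*(s)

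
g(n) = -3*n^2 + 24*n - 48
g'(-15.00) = 114.00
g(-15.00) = -1083.00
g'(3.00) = 6.00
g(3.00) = -3.00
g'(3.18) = 4.92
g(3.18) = -2.02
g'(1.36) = 15.84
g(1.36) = -20.91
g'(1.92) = 12.48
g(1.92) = -12.98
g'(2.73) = 7.62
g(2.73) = -4.84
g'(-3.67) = 46.02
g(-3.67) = -176.49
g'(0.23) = 22.62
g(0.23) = -42.64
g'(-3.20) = 43.20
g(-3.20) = -155.52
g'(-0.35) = 26.10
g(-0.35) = -56.77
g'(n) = 24 - 6*n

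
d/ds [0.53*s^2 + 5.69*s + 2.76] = 1.06*s + 5.69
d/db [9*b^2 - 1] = 18*b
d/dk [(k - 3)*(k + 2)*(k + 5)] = 3*k^2 + 8*k - 11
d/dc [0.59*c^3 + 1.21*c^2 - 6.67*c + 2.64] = 1.77*c^2 + 2.42*c - 6.67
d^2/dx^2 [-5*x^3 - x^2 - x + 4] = -30*x - 2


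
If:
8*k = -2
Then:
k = -1/4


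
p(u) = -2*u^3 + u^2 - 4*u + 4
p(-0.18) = 4.76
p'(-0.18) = -4.55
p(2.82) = -44.18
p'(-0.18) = -4.55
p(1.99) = -15.76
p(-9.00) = 1579.00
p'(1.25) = -10.88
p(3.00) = -53.00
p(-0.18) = 4.76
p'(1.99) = -23.78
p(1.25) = -3.34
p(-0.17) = 4.72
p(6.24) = -467.96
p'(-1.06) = -12.86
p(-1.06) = 11.75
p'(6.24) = -225.15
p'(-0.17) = -4.51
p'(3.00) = -52.00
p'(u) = -6*u^2 + 2*u - 4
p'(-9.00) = -508.00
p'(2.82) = -46.07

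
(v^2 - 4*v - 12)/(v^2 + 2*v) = (v - 6)/v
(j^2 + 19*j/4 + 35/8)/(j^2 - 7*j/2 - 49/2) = (j + 5/4)/(j - 7)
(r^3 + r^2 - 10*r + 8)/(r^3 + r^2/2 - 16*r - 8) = 2*(r^2 - 3*r + 2)/(2*r^2 - 7*r - 4)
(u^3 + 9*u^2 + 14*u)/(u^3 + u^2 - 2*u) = (u + 7)/(u - 1)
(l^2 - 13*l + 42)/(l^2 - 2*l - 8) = (-l^2 + 13*l - 42)/(-l^2 + 2*l + 8)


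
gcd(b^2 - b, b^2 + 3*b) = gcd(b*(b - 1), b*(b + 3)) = b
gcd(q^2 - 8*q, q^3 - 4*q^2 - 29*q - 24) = q - 8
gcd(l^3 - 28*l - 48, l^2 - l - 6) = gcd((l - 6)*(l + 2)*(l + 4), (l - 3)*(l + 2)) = l + 2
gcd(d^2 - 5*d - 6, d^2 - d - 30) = d - 6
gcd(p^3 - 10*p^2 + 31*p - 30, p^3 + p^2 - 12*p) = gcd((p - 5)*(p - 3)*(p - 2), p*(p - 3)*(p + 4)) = p - 3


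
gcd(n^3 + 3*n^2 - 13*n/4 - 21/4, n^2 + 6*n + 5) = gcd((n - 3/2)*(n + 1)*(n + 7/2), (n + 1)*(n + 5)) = n + 1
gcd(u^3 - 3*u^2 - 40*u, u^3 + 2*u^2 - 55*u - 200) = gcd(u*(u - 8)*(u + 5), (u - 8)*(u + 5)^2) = u^2 - 3*u - 40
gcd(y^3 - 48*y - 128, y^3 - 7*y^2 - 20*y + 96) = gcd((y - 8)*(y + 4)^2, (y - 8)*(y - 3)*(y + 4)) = y^2 - 4*y - 32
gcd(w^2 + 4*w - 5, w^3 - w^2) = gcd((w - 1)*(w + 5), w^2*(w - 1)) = w - 1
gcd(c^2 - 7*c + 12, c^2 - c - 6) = c - 3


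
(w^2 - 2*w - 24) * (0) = 0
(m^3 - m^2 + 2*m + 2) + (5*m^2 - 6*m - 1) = m^3 + 4*m^2 - 4*m + 1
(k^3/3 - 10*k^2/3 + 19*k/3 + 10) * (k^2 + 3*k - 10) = k^5/3 - 7*k^4/3 - 7*k^3 + 187*k^2/3 - 100*k/3 - 100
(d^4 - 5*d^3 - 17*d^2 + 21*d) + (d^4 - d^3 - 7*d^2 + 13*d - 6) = 2*d^4 - 6*d^3 - 24*d^2 + 34*d - 6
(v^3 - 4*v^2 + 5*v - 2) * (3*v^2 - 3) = 3*v^5 - 12*v^4 + 12*v^3 + 6*v^2 - 15*v + 6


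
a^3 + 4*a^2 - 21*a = a*(a - 3)*(a + 7)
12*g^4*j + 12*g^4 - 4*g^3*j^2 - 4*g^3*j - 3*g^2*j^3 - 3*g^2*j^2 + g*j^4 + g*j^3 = (-3*g + j)*(-2*g + j)*(2*g + j)*(g*j + g)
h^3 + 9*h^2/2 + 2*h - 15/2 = (h - 1)*(h + 5/2)*(h + 3)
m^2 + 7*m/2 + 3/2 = (m + 1/2)*(m + 3)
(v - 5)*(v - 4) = v^2 - 9*v + 20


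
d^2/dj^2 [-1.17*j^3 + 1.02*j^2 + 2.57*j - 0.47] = 2.04 - 7.02*j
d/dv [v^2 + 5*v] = 2*v + 5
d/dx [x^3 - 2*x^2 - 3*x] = 3*x^2 - 4*x - 3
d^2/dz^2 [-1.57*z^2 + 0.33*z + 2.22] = -3.14000000000000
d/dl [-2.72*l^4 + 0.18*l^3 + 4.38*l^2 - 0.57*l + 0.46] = -10.88*l^3 + 0.54*l^2 + 8.76*l - 0.57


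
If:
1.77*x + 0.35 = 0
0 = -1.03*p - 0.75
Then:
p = -0.73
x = -0.20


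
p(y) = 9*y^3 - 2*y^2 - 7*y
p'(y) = 27*y^2 - 4*y - 7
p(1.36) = 9.42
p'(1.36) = 37.50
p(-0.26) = 1.53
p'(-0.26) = -4.13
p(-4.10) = -625.21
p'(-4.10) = 463.27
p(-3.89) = -532.81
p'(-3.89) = 417.13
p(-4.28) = -712.30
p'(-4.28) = 504.72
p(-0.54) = 1.78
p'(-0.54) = 3.03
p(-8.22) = -5076.31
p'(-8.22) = 1850.23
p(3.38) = 301.02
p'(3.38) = 287.94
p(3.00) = 204.00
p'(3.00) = 224.00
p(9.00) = 6336.00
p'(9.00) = 2144.00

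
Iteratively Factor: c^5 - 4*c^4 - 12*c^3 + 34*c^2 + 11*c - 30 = (c - 5)*(c^4 + c^3 - 7*c^2 - c + 6) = (c - 5)*(c - 1)*(c^3 + 2*c^2 - 5*c - 6) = (c - 5)*(c - 1)*(c + 1)*(c^2 + c - 6) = (c - 5)*(c - 1)*(c + 1)*(c + 3)*(c - 2)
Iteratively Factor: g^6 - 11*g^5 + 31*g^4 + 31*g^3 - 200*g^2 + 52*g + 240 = (g - 2)*(g^5 - 9*g^4 + 13*g^3 + 57*g^2 - 86*g - 120) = (g - 3)*(g - 2)*(g^4 - 6*g^3 - 5*g^2 + 42*g + 40) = (g - 3)*(g - 2)*(g + 2)*(g^3 - 8*g^2 + 11*g + 20) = (g - 3)*(g - 2)*(g + 1)*(g + 2)*(g^2 - 9*g + 20) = (g - 4)*(g - 3)*(g - 2)*(g + 1)*(g + 2)*(g - 5)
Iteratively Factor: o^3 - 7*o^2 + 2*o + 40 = (o + 2)*(o^2 - 9*o + 20) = (o - 4)*(o + 2)*(o - 5)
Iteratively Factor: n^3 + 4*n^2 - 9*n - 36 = (n - 3)*(n^2 + 7*n + 12) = (n - 3)*(n + 4)*(n + 3)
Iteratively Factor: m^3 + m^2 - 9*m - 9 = (m + 1)*(m^2 - 9) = (m + 1)*(m + 3)*(m - 3)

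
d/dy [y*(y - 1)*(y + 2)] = 3*y^2 + 2*y - 2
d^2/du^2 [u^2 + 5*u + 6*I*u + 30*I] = 2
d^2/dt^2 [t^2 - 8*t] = 2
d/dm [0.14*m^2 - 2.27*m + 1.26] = 0.28*m - 2.27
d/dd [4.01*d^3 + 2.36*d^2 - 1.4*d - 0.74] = 12.03*d^2 + 4.72*d - 1.4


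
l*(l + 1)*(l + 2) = l^3 + 3*l^2 + 2*l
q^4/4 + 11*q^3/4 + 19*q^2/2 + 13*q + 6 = (q/4 + 1/2)*(q + 1)*(q + 2)*(q + 6)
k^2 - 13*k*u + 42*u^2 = (k - 7*u)*(k - 6*u)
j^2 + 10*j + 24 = (j + 4)*(j + 6)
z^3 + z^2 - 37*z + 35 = (z - 5)*(z - 1)*(z + 7)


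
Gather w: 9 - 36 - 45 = -72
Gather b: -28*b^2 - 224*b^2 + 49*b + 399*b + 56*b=-252*b^2 + 504*b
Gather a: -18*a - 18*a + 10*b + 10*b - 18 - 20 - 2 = -36*a + 20*b - 40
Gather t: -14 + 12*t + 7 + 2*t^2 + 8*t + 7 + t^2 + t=3*t^2 + 21*t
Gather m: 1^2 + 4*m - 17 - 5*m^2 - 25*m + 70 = -5*m^2 - 21*m + 54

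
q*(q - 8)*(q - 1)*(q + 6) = q^4 - 3*q^3 - 46*q^2 + 48*q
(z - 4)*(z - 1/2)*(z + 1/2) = z^3 - 4*z^2 - z/4 + 1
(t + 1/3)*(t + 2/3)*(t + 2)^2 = t^4 + 5*t^3 + 74*t^2/9 + 44*t/9 + 8/9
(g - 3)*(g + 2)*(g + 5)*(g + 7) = g^4 + 11*g^3 + 17*g^2 - 107*g - 210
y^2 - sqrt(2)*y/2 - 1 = (y - sqrt(2))*(y + sqrt(2)/2)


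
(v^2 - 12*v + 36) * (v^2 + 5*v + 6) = v^4 - 7*v^3 - 18*v^2 + 108*v + 216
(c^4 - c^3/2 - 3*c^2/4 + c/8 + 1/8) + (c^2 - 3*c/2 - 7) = c^4 - c^3/2 + c^2/4 - 11*c/8 - 55/8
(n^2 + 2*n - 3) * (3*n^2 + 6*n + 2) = 3*n^4 + 12*n^3 + 5*n^2 - 14*n - 6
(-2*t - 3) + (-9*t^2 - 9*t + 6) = -9*t^2 - 11*t + 3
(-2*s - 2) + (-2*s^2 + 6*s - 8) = -2*s^2 + 4*s - 10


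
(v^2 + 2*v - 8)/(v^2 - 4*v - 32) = (v - 2)/(v - 8)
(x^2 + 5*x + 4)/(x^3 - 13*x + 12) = (x + 1)/(x^2 - 4*x + 3)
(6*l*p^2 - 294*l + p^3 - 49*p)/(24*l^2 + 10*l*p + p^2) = (p^2 - 49)/(4*l + p)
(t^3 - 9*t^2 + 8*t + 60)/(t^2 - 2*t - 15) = (t^2 - 4*t - 12)/(t + 3)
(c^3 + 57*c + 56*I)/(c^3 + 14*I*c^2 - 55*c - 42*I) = (c - 8*I)/(c + 6*I)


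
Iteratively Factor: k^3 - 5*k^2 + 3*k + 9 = (k - 3)*(k^2 - 2*k - 3) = (k - 3)*(k + 1)*(k - 3)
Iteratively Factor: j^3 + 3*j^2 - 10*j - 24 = (j + 2)*(j^2 + j - 12) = (j - 3)*(j + 2)*(j + 4)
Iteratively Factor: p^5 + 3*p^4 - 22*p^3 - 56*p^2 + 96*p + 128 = (p + 4)*(p^4 - p^3 - 18*p^2 + 16*p + 32) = (p + 1)*(p + 4)*(p^3 - 2*p^2 - 16*p + 32) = (p + 1)*(p + 4)^2*(p^2 - 6*p + 8) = (p - 4)*(p + 1)*(p + 4)^2*(p - 2)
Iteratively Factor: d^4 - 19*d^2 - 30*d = (d + 3)*(d^3 - 3*d^2 - 10*d) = (d + 2)*(d + 3)*(d^2 - 5*d) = d*(d + 2)*(d + 3)*(d - 5)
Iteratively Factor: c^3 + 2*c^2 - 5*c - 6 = (c - 2)*(c^2 + 4*c + 3) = (c - 2)*(c + 3)*(c + 1)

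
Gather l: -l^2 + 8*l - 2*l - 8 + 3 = -l^2 + 6*l - 5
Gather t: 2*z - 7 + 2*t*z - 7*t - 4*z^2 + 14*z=t*(2*z - 7) - 4*z^2 + 16*z - 7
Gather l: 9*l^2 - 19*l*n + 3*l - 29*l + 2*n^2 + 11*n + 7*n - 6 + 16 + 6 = 9*l^2 + l*(-19*n - 26) + 2*n^2 + 18*n + 16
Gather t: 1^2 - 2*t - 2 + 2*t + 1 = 0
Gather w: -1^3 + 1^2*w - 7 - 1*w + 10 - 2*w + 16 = 18 - 2*w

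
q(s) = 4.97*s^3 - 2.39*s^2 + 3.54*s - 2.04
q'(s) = 14.91*s^2 - 4.78*s + 3.54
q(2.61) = 79.28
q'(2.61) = 92.63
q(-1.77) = -43.35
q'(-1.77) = 58.71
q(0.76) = 1.45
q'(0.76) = 8.52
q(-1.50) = -29.50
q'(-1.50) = 44.26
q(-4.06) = -388.42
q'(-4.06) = 268.72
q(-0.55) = -5.54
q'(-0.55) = 10.68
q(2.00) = 35.24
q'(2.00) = 53.62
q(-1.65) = -36.71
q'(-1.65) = 52.02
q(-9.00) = -3850.62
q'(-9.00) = 1254.27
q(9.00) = 3459.36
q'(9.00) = 1168.23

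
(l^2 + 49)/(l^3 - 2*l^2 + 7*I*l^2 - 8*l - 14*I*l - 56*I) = (l - 7*I)/(l^2 - 2*l - 8)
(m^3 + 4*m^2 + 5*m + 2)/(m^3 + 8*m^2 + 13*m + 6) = (m + 2)/(m + 6)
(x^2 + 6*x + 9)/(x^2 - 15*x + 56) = (x^2 + 6*x + 9)/(x^2 - 15*x + 56)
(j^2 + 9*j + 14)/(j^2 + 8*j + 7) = (j + 2)/(j + 1)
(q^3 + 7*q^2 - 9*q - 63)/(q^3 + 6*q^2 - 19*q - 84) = (q - 3)/(q - 4)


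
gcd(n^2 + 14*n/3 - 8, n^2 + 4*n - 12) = n + 6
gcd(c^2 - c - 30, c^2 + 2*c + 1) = 1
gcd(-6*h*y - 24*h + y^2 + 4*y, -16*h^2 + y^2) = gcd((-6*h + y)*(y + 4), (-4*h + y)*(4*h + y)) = 1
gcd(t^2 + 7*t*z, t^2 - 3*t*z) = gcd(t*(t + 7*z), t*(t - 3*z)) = t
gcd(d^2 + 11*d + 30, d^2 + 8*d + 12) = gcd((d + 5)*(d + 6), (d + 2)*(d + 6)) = d + 6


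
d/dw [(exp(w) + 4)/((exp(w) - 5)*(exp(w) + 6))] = (-exp(2*w) - 8*exp(w) - 34)*exp(w)/(exp(4*w) + 2*exp(3*w) - 59*exp(2*w) - 60*exp(w) + 900)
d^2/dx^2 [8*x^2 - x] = 16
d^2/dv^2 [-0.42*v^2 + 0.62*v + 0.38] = -0.840000000000000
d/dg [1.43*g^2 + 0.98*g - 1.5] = 2.86*g + 0.98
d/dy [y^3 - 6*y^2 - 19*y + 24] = 3*y^2 - 12*y - 19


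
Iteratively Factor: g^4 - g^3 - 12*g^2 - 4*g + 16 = (g - 1)*(g^3 - 12*g - 16) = (g - 1)*(g + 2)*(g^2 - 2*g - 8) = (g - 1)*(g + 2)^2*(g - 4)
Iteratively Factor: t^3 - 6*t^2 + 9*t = (t - 3)*(t^2 - 3*t) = t*(t - 3)*(t - 3)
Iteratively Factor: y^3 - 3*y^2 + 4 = (y - 2)*(y^2 - y - 2) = (y - 2)^2*(y + 1)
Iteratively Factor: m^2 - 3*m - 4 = (m - 4)*(m + 1)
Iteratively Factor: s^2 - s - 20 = (s - 5)*(s + 4)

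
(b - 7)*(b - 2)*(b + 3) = b^3 - 6*b^2 - 13*b + 42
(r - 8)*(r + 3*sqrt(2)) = r^2 - 8*r + 3*sqrt(2)*r - 24*sqrt(2)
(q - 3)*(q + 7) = q^2 + 4*q - 21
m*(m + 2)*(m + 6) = m^3 + 8*m^2 + 12*m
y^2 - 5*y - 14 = (y - 7)*(y + 2)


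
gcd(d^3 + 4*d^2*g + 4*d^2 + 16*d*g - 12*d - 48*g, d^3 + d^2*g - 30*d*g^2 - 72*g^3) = d + 4*g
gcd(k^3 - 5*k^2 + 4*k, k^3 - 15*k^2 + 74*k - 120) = k - 4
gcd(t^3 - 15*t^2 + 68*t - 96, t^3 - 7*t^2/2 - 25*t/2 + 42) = t^2 - 7*t + 12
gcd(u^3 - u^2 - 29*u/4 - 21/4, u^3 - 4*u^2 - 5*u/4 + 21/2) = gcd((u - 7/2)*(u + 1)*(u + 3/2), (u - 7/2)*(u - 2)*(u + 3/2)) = u^2 - 2*u - 21/4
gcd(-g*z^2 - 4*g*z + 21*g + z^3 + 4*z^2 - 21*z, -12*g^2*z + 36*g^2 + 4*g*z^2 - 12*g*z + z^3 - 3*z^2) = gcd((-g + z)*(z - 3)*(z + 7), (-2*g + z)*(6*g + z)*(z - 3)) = z - 3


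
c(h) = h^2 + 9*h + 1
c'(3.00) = 15.00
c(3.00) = 37.00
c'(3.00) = 15.00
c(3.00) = 37.00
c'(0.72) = 10.44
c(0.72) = 8.00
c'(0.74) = 10.48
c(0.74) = 8.21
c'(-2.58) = 3.84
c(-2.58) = -15.56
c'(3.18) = 15.36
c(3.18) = 39.73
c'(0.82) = 10.64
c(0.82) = 9.05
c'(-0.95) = 7.10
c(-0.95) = -6.65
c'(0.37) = 9.74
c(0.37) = 4.47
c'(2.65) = 14.30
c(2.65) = 31.87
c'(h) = 2*h + 9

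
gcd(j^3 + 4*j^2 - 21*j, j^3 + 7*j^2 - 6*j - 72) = j - 3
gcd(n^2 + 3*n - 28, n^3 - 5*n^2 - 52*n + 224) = n^2 + 3*n - 28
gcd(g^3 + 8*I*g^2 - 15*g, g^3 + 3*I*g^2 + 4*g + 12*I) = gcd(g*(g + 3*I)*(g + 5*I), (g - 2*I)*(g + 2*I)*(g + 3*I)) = g + 3*I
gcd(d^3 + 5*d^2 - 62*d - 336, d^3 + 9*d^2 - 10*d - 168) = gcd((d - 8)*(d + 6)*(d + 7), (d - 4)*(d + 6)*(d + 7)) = d^2 + 13*d + 42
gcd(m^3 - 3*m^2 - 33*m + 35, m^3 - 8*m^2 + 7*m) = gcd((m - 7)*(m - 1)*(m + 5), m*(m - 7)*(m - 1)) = m^2 - 8*m + 7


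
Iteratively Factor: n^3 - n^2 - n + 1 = (n + 1)*(n^2 - 2*n + 1) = (n - 1)*(n + 1)*(n - 1)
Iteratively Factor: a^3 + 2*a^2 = (a)*(a^2 + 2*a) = a^2*(a + 2)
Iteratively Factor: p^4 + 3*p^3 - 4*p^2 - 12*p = (p)*(p^3 + 3*p^2 - 4*p - 12) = p*(p - 2)*(p^2 + 5*p + 6) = p*(p - 2)*(p + 2)*(p + 3)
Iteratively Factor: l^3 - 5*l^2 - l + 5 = (l + 1)*(l^2 - 6*l + 5) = (l - 1)*(l + 1)*(l - 5)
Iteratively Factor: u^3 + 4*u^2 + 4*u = (u + 2)*(u^2 + 2*u) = (u + 2)^2*(u)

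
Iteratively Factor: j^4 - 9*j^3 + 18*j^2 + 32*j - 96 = (j + 2)*(j^3 - 11*j^2 + 40*j - 48) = (j - 4)*(j + 2)*(j^2 - 7*j + 12) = (j - 4)^2*(j + 2)*(j - 3)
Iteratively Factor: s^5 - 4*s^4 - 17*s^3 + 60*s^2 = (s)*(s^4 - 4*s^3 - 17*s^2 + 60*s) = s^2*(s^3 - 4*s^2 - 17*s + 60) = s^2*(s + 4)*(s^2 - 8*s + 15) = s^2*(s - 5)*(s + 4)*(s - 3)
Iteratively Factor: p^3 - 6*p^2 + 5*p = (p - 5)*(p^2 - p) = (p - 5)*(p - 1)*(p)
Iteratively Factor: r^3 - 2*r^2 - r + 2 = (r + 1)*(r^2 - 3*r + 2) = (r - 1)*(r + 1)*(r - 2)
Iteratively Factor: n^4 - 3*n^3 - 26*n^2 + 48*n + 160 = (n + 2)*(n^3 - 5*n^2 - 16*n + 80) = (n - 4)*(n + 2)*(n^2 - n - 20) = (n - 5)*(n - 4)*(n + 2)*(n + 4)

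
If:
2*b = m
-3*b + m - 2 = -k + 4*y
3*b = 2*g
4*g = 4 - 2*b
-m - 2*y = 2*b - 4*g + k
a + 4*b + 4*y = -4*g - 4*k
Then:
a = -10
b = 1/2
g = 3/4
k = 3/2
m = 1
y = -1/4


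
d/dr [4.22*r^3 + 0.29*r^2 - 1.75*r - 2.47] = 12.66*r^2 + 0.58*r - 1.75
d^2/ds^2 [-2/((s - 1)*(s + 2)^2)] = 4*(-3*(s - 1)^2 - 2*(s - 1)*(s + 2) - (s + 2)^2)/((s - 1)^3*(s + 2)^4)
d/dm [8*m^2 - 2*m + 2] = 16*m - 2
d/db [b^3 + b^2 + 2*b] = 3*b^2 + 2*b + 2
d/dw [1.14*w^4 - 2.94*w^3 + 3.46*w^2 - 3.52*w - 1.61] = 4.56*w^3 - 8.82*w^2 + 6.92*w - 3.52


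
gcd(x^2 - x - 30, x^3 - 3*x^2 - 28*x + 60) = x^2 - x - 30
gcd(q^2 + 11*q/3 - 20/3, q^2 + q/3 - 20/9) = q - 4/3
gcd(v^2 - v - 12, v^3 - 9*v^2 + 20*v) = v - 4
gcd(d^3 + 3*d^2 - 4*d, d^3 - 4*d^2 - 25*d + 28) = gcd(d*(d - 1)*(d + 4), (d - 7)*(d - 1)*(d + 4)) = d^2 + 3*d - 4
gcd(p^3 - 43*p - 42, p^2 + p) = p + 1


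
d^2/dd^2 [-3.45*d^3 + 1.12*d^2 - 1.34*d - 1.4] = 2.24 - 20.7*d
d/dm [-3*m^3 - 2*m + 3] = -9*m^2 - 2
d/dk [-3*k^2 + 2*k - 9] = 2 - 6*k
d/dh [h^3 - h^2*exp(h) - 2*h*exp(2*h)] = -h^2*exp(h) + 3*h^2 - 4*h*exp(2*h) - 2*h*exp(h) - 2*exp(2*h)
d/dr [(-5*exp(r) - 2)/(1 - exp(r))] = -7/(4*sinh(r/2)^2)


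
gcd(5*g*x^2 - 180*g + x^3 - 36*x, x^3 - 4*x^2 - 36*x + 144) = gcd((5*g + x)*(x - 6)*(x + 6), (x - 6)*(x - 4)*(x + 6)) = x^2 - 36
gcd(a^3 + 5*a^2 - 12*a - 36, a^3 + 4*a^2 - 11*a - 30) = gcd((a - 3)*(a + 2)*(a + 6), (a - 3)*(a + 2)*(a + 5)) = a^2 - a - 6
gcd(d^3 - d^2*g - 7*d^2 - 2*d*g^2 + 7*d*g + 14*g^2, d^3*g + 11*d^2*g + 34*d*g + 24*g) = 1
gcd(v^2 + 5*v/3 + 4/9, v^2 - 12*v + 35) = 1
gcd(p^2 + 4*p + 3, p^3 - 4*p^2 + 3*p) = 1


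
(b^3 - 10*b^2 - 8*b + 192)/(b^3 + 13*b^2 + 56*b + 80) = (b^2 - 14*b + 48)/(b^2 + 9*b + 20)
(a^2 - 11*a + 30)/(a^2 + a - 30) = (a - 6)/(a + 6)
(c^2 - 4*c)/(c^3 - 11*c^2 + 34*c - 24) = c/(c^2 - 7*c + 6)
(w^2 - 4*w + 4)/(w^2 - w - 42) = (-w^2 + 4*w - 4)/(-w^2 + w + 42)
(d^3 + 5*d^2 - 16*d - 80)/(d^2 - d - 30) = (d^2 - 16)/(d - 6)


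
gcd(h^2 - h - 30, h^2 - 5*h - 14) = 1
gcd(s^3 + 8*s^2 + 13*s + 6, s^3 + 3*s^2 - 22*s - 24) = s^2 + 7*s + 6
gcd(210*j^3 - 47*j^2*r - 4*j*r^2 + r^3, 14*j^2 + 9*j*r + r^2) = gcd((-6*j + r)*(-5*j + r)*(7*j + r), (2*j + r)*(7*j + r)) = 7*j + r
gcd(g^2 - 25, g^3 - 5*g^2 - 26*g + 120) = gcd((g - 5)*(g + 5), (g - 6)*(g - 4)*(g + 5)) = g + 5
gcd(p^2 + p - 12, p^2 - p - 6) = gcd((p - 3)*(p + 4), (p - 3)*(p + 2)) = p - 3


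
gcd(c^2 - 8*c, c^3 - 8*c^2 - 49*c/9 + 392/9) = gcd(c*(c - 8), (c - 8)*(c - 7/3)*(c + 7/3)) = c - 8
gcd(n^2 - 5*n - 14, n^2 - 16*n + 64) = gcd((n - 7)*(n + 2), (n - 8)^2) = 1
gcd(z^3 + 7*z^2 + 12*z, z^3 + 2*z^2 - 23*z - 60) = z^2 + 7*z + 12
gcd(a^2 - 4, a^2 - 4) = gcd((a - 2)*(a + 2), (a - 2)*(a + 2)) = a^2 - 4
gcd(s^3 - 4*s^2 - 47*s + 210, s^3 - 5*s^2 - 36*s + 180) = s^2 - 11*s + 30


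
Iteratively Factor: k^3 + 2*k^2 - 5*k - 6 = (k - 2)*(k^2 + 4*k + 3) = (k - 2)*(k + 3)*(k + 1)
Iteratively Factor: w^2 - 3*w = (w - 3)*(w)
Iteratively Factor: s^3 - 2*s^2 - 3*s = (s)*(s^2 - 2*s - 3) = s*(s + 1)*(s - 3)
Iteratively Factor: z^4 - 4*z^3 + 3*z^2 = (z - 3)*(z^3 - z^2) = z*(z - 3)*(z^2 - z) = z*(z - 3)*(z - 1)*(z)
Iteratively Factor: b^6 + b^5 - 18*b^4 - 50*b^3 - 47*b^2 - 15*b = (b + 1)*(b^5 - 18*b^3 - 32*b^2 - 15*b) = (b + 1)*(b + 3)*(b^4 - 3*b^3 - 9*b^2 - 5*b) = (b - 5)*(b + 1)*(b + 3)*(b^3 + 2*b^2 + b) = (b - 5)*(b + 1)^2*(b + 3)*(b^2 + b) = (b - 5)*(b + 1)^3*(b + 3)*(b)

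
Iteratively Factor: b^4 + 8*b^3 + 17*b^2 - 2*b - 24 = (b + 2)*(b^3 + 6*b^2 + 5*b - 12) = (b + 2)*(b + 4)*(b^2 + 2*b - 3) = (b - 1)*(b + 2)*(b + 4)*(b + 3)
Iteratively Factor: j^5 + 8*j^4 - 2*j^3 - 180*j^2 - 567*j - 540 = (j + 3)*(j^4 + 5*j^3 - 17*j^2 - 129*j - 180) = (j + 3)^2*(j^3 + 2*j^2 - 23*j - 60) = (j + 3)^2*(j + 4)*(j^2 - 2*j - 15) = (j + 3)^3*(j + 4)*(j - 5)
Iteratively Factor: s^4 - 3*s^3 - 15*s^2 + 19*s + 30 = (s - 5)*(s^3 + 2*s^2 - 5*s - 6) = (s - 5)*(s + 1)*(s^2 + s - 6) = (s - 5)*(s + 1)*(s + 3)*(s - 2)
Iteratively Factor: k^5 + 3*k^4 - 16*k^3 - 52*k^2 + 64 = (k - 1)*(k^4 + 4*k^3 - 12*k^2 - 64*k - 64) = (k - 4)*(k - 1)*(k^3 + 8*k^2 + 20*k + 16) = (k - 4)*(k - 1)*(k + 2)*(k^2 + 6*k + 8) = (k - 4)*(k - 1)*(k + 2)*(k + 4)*(k + 2)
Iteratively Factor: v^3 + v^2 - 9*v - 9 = (v - 3)*(v^2 + 4*v + 3) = (v - 3)*(v + 3)*(v + 1)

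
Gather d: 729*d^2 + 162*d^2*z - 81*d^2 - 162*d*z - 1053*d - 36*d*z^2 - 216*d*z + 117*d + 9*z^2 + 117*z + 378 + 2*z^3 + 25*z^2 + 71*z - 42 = d^2*(162*z + 648) + d*(-36*z^2 - 378*z - 936) + 2*z^3 + 34*z^2 + 188*z + 336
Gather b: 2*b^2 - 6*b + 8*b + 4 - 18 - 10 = 2*b^2 + 2*b - 24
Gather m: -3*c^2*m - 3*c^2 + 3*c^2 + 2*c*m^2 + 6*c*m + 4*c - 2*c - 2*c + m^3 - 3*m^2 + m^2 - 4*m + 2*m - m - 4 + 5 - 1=m^3 + m^2*(2*c - 2) + m*(-3*c^2 + 6*c - 3)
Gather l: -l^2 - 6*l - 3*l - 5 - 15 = -l^2 - 9*l - 20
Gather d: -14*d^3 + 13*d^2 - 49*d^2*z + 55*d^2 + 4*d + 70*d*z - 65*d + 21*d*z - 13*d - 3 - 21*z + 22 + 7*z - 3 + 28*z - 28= -14*d^3 + d^2*(68 - 49*z) + d*(91*z - 74) + 14*z - 12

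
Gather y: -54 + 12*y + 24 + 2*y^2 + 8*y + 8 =2*y^2 + 20*y - 22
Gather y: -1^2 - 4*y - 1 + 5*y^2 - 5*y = 5*y^2 - 9*y - 2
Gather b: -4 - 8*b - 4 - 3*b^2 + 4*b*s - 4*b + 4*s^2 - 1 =-3*b^2 + b*(4*s - 12) + 4*s^2 - 9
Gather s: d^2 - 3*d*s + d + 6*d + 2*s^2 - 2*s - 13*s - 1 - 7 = d^2 + 7*d + 2*s^2 + s*(-3*d - 15) - 8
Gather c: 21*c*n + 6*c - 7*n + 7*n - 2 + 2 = c*(21*n + 6)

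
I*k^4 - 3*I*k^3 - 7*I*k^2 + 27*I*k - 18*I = (k - 3)*(k - 2)*(k + 3)*(I*k - I)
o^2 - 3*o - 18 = (o - 6)*(o + 3)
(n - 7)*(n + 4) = n^2 - 3*n - 28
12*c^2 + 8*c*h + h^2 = (2*c + h)*(6*c + h)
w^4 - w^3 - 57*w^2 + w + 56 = (w - 8)*(w - 1)*(w + 1)*(w + 7)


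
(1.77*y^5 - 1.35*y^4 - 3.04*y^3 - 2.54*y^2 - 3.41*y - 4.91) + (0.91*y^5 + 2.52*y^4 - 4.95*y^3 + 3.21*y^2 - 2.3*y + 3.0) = 2.68*y^5 + 1.17*y^4 - 7.99*y^3 + 0.67*y^2 - 5.71*y - 1.91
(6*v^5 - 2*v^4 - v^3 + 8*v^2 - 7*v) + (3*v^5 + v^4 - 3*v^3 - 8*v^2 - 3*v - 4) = 9*v^5 - v^4 - 4*v^3 - 10*v - 4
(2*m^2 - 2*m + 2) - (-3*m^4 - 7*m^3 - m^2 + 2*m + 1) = 3*m^4 + 7*m^3 + 3*m^2 - 4*m + 1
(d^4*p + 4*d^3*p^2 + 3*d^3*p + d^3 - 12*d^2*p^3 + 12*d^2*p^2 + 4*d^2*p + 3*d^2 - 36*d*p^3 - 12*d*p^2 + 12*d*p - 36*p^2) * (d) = d^5*p + 4*d^4*p^2 + 3*d^4*p + d^4 - 12*d^3*p^3 + 12*d^3*p^2 + 4*d^3*p + 3*d^3 - 36*d^2*p^3 - 12*d^2*p^2 + 12*d^2*p - 36*d*p^2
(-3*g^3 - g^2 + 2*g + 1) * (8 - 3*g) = 9*g^4 - 21*g^3 - 14*g^2 + 13*g + 8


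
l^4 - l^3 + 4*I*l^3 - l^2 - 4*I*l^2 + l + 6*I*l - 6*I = (l - 1)*(l - I)*(l + 2*I)*(l + 3*I)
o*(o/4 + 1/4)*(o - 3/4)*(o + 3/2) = o^4/4 + 7*o^3/16 - 3*o^2/32 - 9*o/32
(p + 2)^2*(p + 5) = p^3 + 9*p^2 + 24*p + 20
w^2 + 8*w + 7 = (w + 1)*(w + 7)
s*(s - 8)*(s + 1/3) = s^3 - 23*s^2/3 - 8*s/3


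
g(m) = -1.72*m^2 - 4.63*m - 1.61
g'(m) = -3.44*m - 4.63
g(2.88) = -29.21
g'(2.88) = -14.54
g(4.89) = -65.38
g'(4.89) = -21.45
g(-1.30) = 1.50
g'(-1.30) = -0.16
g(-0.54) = 0.39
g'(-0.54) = -2.77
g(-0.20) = -0.75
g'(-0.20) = -3.94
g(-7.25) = -58.45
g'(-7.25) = 20.31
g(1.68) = -14.24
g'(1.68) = -10.41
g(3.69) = -42.11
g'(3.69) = -17.32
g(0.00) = -1.61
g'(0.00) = -4.63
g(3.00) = -30.98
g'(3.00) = -14.95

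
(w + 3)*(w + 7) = w^2 + 10*w + 21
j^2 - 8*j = j*(j - 8)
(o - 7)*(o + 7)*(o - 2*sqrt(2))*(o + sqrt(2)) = o^4 - sqrt(2)*o^3 - 53*o^2 + 49*sqrt(2)*o + 196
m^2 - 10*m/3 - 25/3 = (m - 5)*(m + 5/3)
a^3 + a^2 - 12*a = a*(a - 3)*(a + 4)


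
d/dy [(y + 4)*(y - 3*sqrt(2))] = 2*y - 3*sqrt(2) + 4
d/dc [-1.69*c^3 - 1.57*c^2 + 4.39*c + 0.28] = -5.07*c^2 - 3.14*c + 4.39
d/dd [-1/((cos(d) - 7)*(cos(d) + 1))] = 2*(3 - cos(d))*sin(d)/((cos(d) - 7)^2*(cos(d) + 1)^2)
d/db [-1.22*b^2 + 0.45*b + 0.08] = 0.45 - 2.44*b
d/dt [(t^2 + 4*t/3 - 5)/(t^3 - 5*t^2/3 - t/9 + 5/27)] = 9*(-9*t^2 - 54*t - 1)/(81*t^4 - 18*t^2 + 1)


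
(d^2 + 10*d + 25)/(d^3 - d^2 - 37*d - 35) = (d + 5)/(d^2 - 6*d - 7)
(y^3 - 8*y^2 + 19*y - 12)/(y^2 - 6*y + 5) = (y^2 - 7*y + 12)/(y - 5)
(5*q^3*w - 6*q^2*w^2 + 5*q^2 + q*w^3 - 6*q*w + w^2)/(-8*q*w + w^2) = (-5*q^3*w + 6*q^2*w^2 - 5*q^2 - q*w^3 + 6*q*w - w^2)/(w*(8*q - w))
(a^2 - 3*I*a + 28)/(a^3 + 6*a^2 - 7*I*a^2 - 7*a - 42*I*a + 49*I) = (a + 4*I)/(a^2 + 6*a - 7)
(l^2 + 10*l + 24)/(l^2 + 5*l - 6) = (l + 4)/(l - 1)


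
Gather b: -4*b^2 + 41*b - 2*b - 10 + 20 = -4*b^2 + 39*b + 10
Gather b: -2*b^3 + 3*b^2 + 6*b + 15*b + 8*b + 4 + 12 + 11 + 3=-2*b^3 + 3*b^2 + 29*b + 30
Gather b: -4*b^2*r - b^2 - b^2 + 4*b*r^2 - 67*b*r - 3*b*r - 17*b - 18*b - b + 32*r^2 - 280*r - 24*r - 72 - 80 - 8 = b^2*(-4*r - 2) + b*(4*r^2 - 70*r - 36) + 32*r^2 - 304*r - 160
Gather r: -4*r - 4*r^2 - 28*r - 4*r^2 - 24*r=-8*r^2 - 56*r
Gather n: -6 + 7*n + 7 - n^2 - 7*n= 1 - n^2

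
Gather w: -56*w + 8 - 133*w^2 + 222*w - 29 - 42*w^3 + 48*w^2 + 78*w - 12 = -42*w^3 - 85*w^2 + 244*w - 33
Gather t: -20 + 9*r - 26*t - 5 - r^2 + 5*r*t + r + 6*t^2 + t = -r^2 + 10*r + 6*t^2 + t*(5*r - 25) - 25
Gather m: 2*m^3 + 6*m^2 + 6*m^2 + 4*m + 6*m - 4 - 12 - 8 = 2*m^3 + 12*m^2 + 10*m - 24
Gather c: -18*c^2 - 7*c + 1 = -18*c^2 - 7*c + 1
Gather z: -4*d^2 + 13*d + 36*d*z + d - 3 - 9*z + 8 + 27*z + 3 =-4*d^2 + 14*d + z*(36*d + 18) + 8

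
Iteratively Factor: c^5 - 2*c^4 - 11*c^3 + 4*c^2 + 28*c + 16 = (c - 2)*(c^4 - 11*c^2 - 18*c - 8) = (c - 2)*(c + 1)*(c^3 - c^2 - 10*c - 8) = (c - 2)*(c + 1)*(c + 2)*(c^2 - 3*c - 4) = (c - 4)*(c - 2)*(c + 1)*(c + 2)*(c + 1)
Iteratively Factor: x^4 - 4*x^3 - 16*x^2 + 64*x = (x - 4)*(x^3 - 16*x) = (x - 4)*(x + 4)*(x^2 - 4*x) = (x - 4)^2*(x + 4)*(x)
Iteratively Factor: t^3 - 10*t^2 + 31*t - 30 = (t - 2)*(t^2 - 8*t + 15) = (t - 3)*(t - 2)*(t - 5)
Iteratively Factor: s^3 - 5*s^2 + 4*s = (s)*(s^2 - 5*s + 4) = s*(s - 1)*(s - 4)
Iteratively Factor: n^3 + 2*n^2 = (n)*(n^2 + 2*n) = n*(n + 2)*(n)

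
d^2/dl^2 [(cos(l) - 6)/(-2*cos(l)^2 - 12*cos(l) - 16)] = (9*(1 - cos(2*l))^2*cos(l)/4 - 15*(1 - cos(2*l))^2/2 + 497*cos(l) - 48*cos(2*l) - 75*cos(3*l)/2 - cos(5*l)/2 + 414)/(2*(cos(l) + 2)^3*(cos(l) + 4)^3)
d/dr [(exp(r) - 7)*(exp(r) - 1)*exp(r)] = (3*exp(2*r) - 16*exp(r) + 7)*exp(r)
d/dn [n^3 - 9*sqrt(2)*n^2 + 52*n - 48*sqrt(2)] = 3*n^2 - 18*sqrt(2)*n + 52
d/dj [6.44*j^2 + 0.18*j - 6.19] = 12.88*j + 0.18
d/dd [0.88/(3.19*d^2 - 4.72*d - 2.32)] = (4.1536 - 5.6144*d)/(-3.19*d^2 + 4.72*d + 2.32)^2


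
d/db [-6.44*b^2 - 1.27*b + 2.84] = -12.88*b - 1.27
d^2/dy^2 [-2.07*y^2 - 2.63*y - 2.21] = -4.14000000000000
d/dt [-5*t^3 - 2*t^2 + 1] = t*(-15*t - 4)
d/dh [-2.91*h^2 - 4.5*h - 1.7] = -5.82*h - 4.5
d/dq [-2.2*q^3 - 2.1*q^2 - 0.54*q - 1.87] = -6.6*q^2 - 4.2*q - 0.54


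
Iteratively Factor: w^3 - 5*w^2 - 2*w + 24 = (w - 4)*(w^2 - w - 6) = (w - 4)*(w - 3)*(w + 2)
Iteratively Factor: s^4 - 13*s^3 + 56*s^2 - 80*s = (s)*(s^3 - 13*s^2 + 56*s - 80) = s*(s - 5)*(s^2 - 8*s + 16) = s*(s - 5)*(s - 4)*(s - 4)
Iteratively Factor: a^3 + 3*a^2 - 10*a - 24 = (a - 3)*(a^2 + 6*a + 8) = (a - 3)*(a + 4)*(a + 2)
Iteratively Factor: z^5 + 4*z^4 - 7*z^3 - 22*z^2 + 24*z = (z - 1)*(z^4 + 5*z^3 - 2*z^2 - 24*z) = (z - 1)*(z + 4)*(z^3 + z^2 - 6*z) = (z - 1)*(z + 3)*(z + 4)*(z^2 - 2*z) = z*(z - 1)*(z + 3)*(z + 4)*(z - 2)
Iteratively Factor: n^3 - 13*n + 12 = (n - 1)*(n^2 + n - 12) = (n - 3)*(n - 1)*(n + 4)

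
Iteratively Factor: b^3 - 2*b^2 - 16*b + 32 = (b + 4)*(b^2 - 6*b + 8) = (b - 2)*(b + 4)*(b - 4)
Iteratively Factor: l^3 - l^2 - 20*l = (l + 4)*(l^2 - 5*l) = (l - 5)*(l + 4)*(l)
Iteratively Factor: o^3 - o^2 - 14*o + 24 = (o - 3)*(o^2 + 2*o - 8) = (o - 3)*(o - 2)*(o + 4)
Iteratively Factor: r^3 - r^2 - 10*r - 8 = (r - 4)*(r^2 + 3*r + 2) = (r - 4)*(r + 1)*(r + 2)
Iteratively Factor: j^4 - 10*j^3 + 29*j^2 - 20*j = (j - 1)*(j^3 - 9*j^2 + 20*j) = (j - 4)*(j - 1)*(j^2 - 5*j) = j*(j - 4)*(j - 1)*(j - 5)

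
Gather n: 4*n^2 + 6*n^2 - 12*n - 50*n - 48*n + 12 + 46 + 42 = 10*n^2 - 110*n + 100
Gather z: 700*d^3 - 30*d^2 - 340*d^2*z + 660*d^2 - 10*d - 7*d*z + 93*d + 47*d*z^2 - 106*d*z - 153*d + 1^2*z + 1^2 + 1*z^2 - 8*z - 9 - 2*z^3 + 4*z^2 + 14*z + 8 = 700*d^3 + 630*d^2 - 70*d - 2*z^3 + z^2*(47*d + 5) + z*(-340*d^2 - 113*d + 7)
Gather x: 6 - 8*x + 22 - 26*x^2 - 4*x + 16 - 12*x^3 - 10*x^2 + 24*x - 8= -12*x^3 - 36*x^2 + 12*x + 36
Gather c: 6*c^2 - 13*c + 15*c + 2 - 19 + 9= 6*c^2 + 2*c - 8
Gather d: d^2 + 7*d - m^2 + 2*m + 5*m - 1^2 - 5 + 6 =d^2 + 7*d - m^2 + 7*m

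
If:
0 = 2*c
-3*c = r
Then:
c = 0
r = 0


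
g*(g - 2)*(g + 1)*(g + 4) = g^4 + 3*g^3 - 6*g^2 - 8*g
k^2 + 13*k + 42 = (k + 6)*(k + 7)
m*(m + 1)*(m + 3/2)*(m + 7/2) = m^4 + 6*m^3 + 41*m^2/4 + 21*m/4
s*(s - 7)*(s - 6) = s^3 - 13*s^2 + 42*s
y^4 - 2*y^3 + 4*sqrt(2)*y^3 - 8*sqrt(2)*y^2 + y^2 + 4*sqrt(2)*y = y*(y - 1)^2*(y + 4*sqrt(2))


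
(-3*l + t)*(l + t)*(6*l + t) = -18*l^3 - 15*l^2*t + 4*l*t^2 + t^3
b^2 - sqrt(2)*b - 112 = (b - 8*sqrt(2))*(b + 7*sqrt(2))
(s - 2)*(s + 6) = s^2 + 4*s - 12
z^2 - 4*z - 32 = (z - 8)*(z + 4)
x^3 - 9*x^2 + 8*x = x*(x - 8)*(x - 1)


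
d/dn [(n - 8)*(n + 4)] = 2*n - 4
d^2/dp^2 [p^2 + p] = 2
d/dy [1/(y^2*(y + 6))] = 3*(-y - 4)/(y^3*(y^2 + 12*y + 36))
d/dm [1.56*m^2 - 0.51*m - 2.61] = 3.12*m - 0.51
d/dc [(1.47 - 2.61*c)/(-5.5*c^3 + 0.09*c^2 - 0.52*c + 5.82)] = (-28.71*c^3 + 24.4899*c^2 - 0.2646*c - 14.4258)/(30.25*c^6 - 0.99*c^5 + 5.7281*c^4 - 64.1136*c^3 + 1.318*c^2 - 6.0528*c + 33.8724)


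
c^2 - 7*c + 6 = (c - 6)*(c - 1)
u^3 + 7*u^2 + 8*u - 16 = (u - 1)*(u + 4)^2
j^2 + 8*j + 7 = (j + 1)*(j + 7)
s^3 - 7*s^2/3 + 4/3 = (s - 2)*(s - 1)*(s + 2/3)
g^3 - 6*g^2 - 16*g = g*(g - 8)*(g + 2)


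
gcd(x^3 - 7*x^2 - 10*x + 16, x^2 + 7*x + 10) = x + 2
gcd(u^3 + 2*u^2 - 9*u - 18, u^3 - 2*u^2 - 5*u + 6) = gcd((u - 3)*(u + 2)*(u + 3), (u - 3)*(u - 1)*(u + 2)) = u^2 - u - 6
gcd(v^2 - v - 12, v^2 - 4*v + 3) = 1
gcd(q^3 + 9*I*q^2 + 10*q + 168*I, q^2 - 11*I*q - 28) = q - 4*I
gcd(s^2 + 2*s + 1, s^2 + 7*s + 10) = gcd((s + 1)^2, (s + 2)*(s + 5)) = 1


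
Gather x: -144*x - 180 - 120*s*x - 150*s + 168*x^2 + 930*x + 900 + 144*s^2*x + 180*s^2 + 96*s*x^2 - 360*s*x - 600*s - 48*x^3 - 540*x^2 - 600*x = 180*s^2 - 750*s - 48*x^3 + x^2*(96*s - 372) + x*(144*s^2 - 480*s + 186) + 720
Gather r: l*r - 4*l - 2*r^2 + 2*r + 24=-4*l - 2*r^2 + r*(l + 2) + 24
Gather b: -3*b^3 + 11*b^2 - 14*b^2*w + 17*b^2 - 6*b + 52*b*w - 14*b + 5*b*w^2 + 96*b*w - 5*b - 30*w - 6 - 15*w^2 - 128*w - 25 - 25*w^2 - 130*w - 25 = -3*b^3 + b^2*(28 - 14*w) + b*(5*w^2 + 148*w - 25) - 40*w^2 - 288*w - 56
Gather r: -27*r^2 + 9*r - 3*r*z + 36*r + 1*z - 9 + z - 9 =-27*r^2 + r*(45 - 3*z) + 2*z - 18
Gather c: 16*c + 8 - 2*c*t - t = c*(16 - 2*t) - t + 8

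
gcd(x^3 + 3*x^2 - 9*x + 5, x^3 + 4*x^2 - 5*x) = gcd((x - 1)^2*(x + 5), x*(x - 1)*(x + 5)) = x^2 + 4*x - 5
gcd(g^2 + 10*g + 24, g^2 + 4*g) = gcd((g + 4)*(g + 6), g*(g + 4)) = g + 4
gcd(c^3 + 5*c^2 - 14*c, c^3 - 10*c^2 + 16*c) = c^2 - 2*c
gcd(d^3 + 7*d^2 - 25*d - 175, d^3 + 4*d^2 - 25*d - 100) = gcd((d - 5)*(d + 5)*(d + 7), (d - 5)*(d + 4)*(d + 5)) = d^2 - 25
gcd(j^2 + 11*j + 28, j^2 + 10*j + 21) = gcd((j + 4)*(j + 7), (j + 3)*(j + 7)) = j + 7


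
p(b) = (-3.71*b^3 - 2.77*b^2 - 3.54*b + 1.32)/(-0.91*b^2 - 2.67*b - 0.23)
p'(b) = (1.82*b + 2.67)*(-3.71*b^3 - 2.77*b^2 - 3.54*b + 1.32)/(-0.91*b^2 - 2.67*b - 0.23)^2 + (-11.13*b^2 - 5.54*b - 3.54)/(-0.91*b^2 - 2.67*b - 0.23) = (3.3761*b^4 + 19.8114*b^3 + 6.7344*b^2 + 3.6766*b + 4.3386)/(0.8281*b^4 + 4.8594*b^3 + 7.5475*b^2 + 1.2282*b + 0.0529)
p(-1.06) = 4.04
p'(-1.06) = -4.55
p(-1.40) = 6.39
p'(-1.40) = -9.75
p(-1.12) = 4.34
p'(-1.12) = -5.29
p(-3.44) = -72.64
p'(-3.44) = -79.74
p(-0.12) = 22.14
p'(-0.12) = 662.94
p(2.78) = 7.47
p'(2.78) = 3.22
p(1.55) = 3.76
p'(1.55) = 2.78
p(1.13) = 2.62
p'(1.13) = 2.63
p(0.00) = -5.74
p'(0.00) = 82.02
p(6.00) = 18.79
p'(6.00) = 3.72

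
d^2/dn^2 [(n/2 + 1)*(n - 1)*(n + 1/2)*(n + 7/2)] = 6*n^2 + 15*n + 15/4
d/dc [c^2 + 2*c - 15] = 2*c + 2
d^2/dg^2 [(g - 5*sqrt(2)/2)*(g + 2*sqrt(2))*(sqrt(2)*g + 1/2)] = 6*sqrt(2)*g - 1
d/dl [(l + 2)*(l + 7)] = 2*l + 9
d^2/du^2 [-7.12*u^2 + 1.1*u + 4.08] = -14.2400000000000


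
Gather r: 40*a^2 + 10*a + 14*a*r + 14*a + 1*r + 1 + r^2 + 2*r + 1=40*a^2 + 24*a + r^2 + r*(14*a + 3) + 2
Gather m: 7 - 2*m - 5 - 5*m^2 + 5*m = -5*m^2 + 3*m + 2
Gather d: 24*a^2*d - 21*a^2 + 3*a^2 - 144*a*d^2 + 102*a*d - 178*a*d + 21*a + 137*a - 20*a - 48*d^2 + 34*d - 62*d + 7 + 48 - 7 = -18*a^2 + 138*a + d^2*(-144*a - 48) + d*(24*a^2 - 76*a - 28) + 48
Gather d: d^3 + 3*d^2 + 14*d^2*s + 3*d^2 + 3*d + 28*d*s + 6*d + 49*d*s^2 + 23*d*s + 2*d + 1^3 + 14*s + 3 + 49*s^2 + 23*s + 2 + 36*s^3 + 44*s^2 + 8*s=d^3 + d^2*(14*s + 6) + d*(49*s^2 + 51*s + 11) + 36*s^3 + 93*s^2 + 45*s + 6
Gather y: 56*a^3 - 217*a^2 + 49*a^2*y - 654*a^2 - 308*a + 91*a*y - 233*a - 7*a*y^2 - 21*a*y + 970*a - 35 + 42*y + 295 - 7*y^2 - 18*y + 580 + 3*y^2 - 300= 56*a^3 - 871*a^2 + 429*a + y^2*(-7*a - 4) + y*(49*a^2 + 70*a + 24) + 540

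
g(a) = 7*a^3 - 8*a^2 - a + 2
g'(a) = 21*a^2 - 16*a - 1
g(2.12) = 30.62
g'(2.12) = 59.46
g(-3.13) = -287.90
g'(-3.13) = 254.81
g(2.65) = 73.44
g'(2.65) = 104.07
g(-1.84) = -66.85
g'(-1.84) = 99.54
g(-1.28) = -24.51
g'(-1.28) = 53.89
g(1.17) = 1.09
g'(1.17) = 9.03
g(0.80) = -0.34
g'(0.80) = -0.36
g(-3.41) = -365.18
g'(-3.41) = 297.75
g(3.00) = 116.00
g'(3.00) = 140.00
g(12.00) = 10934.00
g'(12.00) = 2831.00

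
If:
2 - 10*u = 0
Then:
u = 1/5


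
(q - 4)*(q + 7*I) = q^2 - 4*q + 7*I*q - 28*I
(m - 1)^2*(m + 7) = m^3 + 5*m^2 - 13*m + 7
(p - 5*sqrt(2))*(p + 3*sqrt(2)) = p^2 - 2*sqrt(2)*p - 30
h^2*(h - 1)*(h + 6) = h^4 + 5*h^3 - 6*h^2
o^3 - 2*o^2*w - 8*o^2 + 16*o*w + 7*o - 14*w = (o - 7)*(o - 1)*(o - 2*w)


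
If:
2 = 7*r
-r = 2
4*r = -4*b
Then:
No Solution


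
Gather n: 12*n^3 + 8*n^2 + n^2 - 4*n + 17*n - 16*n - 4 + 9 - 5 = 12*n^3 + 9*n^2 - 3*n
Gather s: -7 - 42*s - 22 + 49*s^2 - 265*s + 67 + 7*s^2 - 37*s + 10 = 56*s^2 - 344*s + 48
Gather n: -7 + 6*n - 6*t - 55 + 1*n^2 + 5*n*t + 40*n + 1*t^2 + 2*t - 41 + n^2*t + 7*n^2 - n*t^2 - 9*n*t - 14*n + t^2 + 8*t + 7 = n^2*(t + 8) + n*(-t^2 - 4*t + 32) + 2*t^2 + 4*t - 96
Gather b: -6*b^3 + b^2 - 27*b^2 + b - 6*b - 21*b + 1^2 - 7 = -6*b^3 - 26*b^2 - 26*b - 6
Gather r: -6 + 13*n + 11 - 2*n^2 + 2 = -2*n^2 + 13*n + 7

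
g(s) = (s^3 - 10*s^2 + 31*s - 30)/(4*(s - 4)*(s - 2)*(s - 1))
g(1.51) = -1.02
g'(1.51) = 2.58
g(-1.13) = 0.58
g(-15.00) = 0.30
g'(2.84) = 0.26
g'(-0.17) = 0.49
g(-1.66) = 0.52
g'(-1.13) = 0.15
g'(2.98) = 0.25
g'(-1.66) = 0.10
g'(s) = (3*s^2 - 20*s + 31)/(4*(s - 4)*(s - 2)*(s - 1)) - (s^3 - 10*s^2 + 31*s - 30)/(4*(s - 4)*(s - 2)*(s - 1)^2) - (s^3 - 10*s^2 + 31*s - 30)/(4*(s - 4)*(s - 2)^2*(s - 1)) - (s^3 - 10*s^2 + 31*s - 30)/(4*(s - 4)^2*(s - 2)*(s - 1))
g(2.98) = -0.01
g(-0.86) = 0.63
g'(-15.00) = 0.00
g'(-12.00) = 0.00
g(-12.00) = 0.31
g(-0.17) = 0.84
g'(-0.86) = 0.20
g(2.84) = -0.04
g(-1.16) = 0.57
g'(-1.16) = 0.15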